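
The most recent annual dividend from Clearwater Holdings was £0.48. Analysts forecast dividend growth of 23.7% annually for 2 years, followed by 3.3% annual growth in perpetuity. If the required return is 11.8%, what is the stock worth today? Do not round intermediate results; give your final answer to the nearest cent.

£8.26

D_1 = 0.59376
D_2 = 0.73448
Terminal value at year 2: TV = D_2×(1+g_2)/(r−g_2) = 0.75872/0.085 = 8.92611
P_0 = D_1/(1+r)^1 + D_2/(1+r)^2 + TV/(1+r)^2
    = 0.53109 + 0.58762 + 7.14132 = 8.26003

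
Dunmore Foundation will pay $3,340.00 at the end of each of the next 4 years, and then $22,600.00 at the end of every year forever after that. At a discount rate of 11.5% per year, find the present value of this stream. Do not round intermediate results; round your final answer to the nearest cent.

PV of 4-year annuity: $3,340.00 × [1 − (1+0.115)^−4] / 0.115 = 10252.51009
Perpetuity value at year 4: $22,600.00 / 0.115 = 196521.73913
PV of perpetuity: 196521.73913 / (1+0.115)^4 = 127148.46726
Total PV = 10252.51009 + 127148.46726 = 137400.97735

$137400.98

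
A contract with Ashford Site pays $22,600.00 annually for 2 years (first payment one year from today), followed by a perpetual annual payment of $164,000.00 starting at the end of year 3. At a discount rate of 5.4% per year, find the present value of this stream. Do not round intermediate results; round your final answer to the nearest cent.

PV of 2-year annuity: $22,600.00 × [1 − (1+0.054)^−2] / 0.054 = 41785.69757
Perpetuity value at year 2: $164,000.00 / 0.054 = 3037037.03704
PV of perpetuity: 3037037.03704 / (1+0.054)^2 = 2733813.39096
Total PV = 41785.69757 + 2733813.39096 = 2775599.08853

$2775599.09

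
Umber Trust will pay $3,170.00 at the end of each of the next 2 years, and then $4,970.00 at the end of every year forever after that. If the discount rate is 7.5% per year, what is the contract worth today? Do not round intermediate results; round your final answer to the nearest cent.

PV of 2-year annuity: $3,170.00 × [1 − (1+0.075)^−2] / 0.075 = 5691.94159
Perpetuity value at year 2: $4,970.00 / 0.075 = 66266.66667
PV of perpetuity: 66266.66667 / (1+0.075)^2 = 57342.70777
Total PV = 5691.94159 + 57342.70777 = 63034.64936

$63034.65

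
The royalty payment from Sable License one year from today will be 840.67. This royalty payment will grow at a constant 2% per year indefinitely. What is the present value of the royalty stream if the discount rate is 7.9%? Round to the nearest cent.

14248.64

Growing perpetuity: P = D₁ / (r − g) = 840.6700 / (0.079 − 0.02) = 14,248.64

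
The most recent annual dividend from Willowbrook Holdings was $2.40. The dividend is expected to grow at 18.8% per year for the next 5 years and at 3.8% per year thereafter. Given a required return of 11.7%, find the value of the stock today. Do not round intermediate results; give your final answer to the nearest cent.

D_1 = 2.85120
D_2 = 3.38723
D_3 = 4.02402
D_4 = 4.78054
D_5 = 5.67928
Terminal value at year 5: TV = D_5×(1+g_2)/(r−g_2) = 5.89509/0.079 = 74.62145
P_0 = D_1/(1+r)^1 + D_2/(1+r)^2 + D_3/(1+r)^3 + D_4/(1+r)^4 + D_5/(1+r)^5 + TV/(1+r)^5
    = 2.55255 + 2.71480 + 2.88736 + 3.07089 + 3.26609 + 42.91389 = 57.40557

$57.41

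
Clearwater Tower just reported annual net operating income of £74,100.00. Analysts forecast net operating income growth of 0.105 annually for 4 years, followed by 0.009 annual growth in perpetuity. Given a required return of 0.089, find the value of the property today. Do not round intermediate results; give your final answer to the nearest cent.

D_1 = 81880.50000
D_2 = 90477.95250
D_3 = 99978.13751
D_4 = 110475.84195
Terminal value at year 4: TV = D_4×(1+g_2)/(r−g_2) = 111470.12453/0.08 = 1393376.55661
P_0 = D_1/(1+r)^1 + D_2/(1+r)^2 + D_3/(1+r)^3 + D_4/(1+r)^4 + TV/(1+r)^4
    = 75188.70523 + 76293.40614 + 77414.33772 + 78551.73846 + 990733.80136 = 1298181.98892

£1298181.99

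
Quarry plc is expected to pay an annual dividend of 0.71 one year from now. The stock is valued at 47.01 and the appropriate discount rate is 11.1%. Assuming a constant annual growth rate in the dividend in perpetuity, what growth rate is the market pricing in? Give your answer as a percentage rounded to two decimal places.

P = D₁/(r−g) ⇒ g = r − D₁/P = 0.111 − 0.71/47.01 = 0.095897

9.59%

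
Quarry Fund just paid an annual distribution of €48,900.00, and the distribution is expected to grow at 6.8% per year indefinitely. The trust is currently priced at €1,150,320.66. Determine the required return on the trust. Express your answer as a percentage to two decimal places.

D₁ = €48,900.00 × 1.068 = €52,225.2000
P = D₁/(r − g) ⇒ r = D₁/P + g = €52,225.2000/€1,150,320.66 + 0.068 = 0.045401 + 0.068 = 0.113401

11.34%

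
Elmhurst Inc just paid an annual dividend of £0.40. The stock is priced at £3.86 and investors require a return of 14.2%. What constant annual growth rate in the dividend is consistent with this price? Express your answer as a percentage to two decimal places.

3.48%

P = D₀(1+g)/(r−g) ⇒ P(r−g) = D₀(1+g) ⇒ g(P+D₀) = P·r − D₀
g = (P·r − D₀)/(P + D₀) = (£3.86×0.142 − £0.40) / (£3.86 + £0.40) = 0.034770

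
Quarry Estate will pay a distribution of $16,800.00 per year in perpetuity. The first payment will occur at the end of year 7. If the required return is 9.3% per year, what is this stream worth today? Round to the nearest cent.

Value at end of year 6: C / r = $16,800.00 / 0.093 = $180,645.1613
Discount to today: PV = $180,645.1613 / (1 + 0.093)^6 = $180,645.1613 / 1.704987 = $105,951.07

$105951.07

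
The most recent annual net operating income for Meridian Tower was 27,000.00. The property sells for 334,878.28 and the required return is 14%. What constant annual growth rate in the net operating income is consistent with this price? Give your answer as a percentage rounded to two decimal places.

5.49%

P = D₀(1+g)/(r−g) ⇒ P(r−g) = D₀(1+g) ⇒ g(P+D₀) = P·r − D₀
g = (P·r − D₀)/(P + D₀) = (334,878.28×0.14 − 27,000.00) / (334,878.28 + 27,000.00) = 0.054944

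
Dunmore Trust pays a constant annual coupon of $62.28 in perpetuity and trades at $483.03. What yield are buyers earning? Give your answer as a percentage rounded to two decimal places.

12.89%

P = C/r ⇒ r = C/P = $62.28/$483.03 = 0.128936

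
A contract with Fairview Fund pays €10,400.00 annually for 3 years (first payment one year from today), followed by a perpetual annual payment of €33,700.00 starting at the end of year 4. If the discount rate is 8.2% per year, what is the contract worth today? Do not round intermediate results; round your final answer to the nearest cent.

PV of 3-year annuity: €10,400.00 × [1 − (1+0.082)^−3] / 0.082 = 26705.38055
Perpetuity value at year 3: €33,700.00 / 0.082 = 410975.60976
PV of perpetuity: 410975.60976 / (1+0.082)^3 = 324439.90546
Total PV = 26705.38055 + 324439.90546 = 351145.28601

€351145.29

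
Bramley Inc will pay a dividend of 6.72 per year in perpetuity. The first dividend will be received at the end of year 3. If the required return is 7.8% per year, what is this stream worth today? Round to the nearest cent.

Value at end of year 2: C / r = 6.72 / 0.078 = 86.1538
Discount to today: PV = 86.1538 / (1 + 0.078)^2 = 86.1538 / 1.162084 = 74.14

74.14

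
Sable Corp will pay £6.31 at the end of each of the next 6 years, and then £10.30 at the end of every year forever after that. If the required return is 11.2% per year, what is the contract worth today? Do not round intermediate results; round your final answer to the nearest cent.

£75.18

PV of 6-year annuity: £6.31 × [1 − (1+0.112)^−6] / 0.112 = 26.54159
Perpetuity value at year 6: £10.30 / 0.112 = 91.96429
PV of perpetuity: 91.96429 / (1+0.112)^6 = 48.63965
Total PV = 26.54159 + 48.63965 = 75.18125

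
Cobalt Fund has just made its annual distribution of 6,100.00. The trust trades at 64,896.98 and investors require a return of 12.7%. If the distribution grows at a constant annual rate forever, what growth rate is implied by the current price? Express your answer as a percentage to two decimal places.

3.02%

P = D₀(1+g)/(r−g) ⇒ P(r−g) = D₀(1+g) ⇒ g(P+D₀) = P·r − D₀
g = (P·r − D₀)/(P + D₀) = (64,896.98×0.127 − 6,100.00) / (64,896.98 + 6,100.00) = 0.030169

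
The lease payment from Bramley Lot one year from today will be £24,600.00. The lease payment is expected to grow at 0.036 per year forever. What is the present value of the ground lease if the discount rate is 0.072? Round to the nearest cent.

£683333.33

Growing perpetuity: P = D₁ / (r − g) = £24,600.0000 / (0.072 − 0.036) = £683,333.33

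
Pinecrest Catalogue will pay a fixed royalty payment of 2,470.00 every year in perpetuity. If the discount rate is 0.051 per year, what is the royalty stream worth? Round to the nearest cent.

48431.37

Level perpetuity: PV = C / r = 2,470.00 / 0.051 = 48,431.37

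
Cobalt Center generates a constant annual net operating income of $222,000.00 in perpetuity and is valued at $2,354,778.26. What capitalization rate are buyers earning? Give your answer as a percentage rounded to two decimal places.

9.43%

P = C/r ⇒ r = C/P = $222,000.00/$2,354,778.26 = 0.094276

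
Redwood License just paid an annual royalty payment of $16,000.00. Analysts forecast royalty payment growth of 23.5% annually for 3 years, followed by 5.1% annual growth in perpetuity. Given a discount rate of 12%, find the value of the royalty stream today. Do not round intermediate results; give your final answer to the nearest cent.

D_1 = 19760.00000
D_2 = 24403.60000
D_3 = 30138.44600
Terminal value at year 3: TV = D_3×(1+g_2)/(r−g_2) = 31675.50675/0.069 = 459065.31516
P_0 = D_1/(1+r)^1 + D_2/(1+r)^2 + D_3/(1+r)^3 + TV/(1+r)^3
    = 17642.85714 + 19454.40051 + 21451.95056 + 326753.62379 = 385302.83200

$385302.83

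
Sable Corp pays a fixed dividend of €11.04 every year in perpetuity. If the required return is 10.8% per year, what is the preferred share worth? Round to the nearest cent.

Level perpetuity: PV = C / r = €11.04 / 0.108 = €102.22

€102.22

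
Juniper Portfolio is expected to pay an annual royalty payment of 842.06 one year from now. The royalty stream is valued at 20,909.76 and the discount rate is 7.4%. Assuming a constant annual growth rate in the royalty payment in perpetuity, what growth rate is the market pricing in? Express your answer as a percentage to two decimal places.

P = D₁/(r−g) ⇒ g = r − D₁/P = 0.074 − 842.06/20,909.76 = 0.033729

3.37%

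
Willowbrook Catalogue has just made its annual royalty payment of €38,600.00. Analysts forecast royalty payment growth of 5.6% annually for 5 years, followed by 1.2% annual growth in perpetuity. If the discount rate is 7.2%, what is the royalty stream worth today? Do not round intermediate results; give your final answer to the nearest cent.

€788424.38

D_1 = 40761.60000
D_2 = 43044.24960
D_3 = 45454.72758
D_4 = 48000.19232
D_5 = 50688.20309
Terminal value at year 5: TV = D_5×(1+g_2)/(r−g_2) = 51296.46153/0.06 = 854941.02548
P_0 = D_1/(1+r)^1 + D_2/(1+r)^2 + D_3/(1+r)^3 + D_4/(1+r)^4 + D_5/(1+r)^5 + TV/(1+r)^5
    = 38023.88060 + 37456.35999 + 36897.30984 + 36346.60372 + 35804.11710 + 603896.10846 = 788424.37971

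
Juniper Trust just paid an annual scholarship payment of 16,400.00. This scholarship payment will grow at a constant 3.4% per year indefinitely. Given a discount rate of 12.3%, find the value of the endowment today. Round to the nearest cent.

D₁ = D₀ × (1 + g) = 16,400.00 × 1.034 = 16,957.6000
Growing perpetuity: P = D₁ / (r − g) = 16,957.6000 / (0.123 − 0.034) = 190,534.83

190534.83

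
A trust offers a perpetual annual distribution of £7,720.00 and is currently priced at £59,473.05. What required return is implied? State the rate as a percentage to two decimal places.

12.98%

P = C/r ⇒ r = C/P = £7,720.00/£59,473.05 = 0.129807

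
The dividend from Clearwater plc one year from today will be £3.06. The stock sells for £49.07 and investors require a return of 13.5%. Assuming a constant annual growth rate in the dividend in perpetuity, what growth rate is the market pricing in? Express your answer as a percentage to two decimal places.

P = D₁/(r−g) ⇒ g = r − D₁/P = 0.135 − £3.06/£49.07 = 0.072640

7.26%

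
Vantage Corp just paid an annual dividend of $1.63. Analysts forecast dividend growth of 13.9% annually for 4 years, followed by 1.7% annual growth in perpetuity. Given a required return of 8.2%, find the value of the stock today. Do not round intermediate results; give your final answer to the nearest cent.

$38.74

D_1 = 1.85657
D_2 = 2.11463
D_3 = 2.40857
D_4 = 2.74336
Terminal value at year 4: TV = D_4×(1+g_2)/(r−g_2) = 2.79000/0.065 = 42.92300
P_0 = D_1/(1+r)^1 + D_2/(1+r)^2 + D_3/(1+r)^3 + D_4/(1+r)^4 + TV/(1+r)^4
    = 1.71587 + 1.80626 + 1.90142 + 2.00158 + 31.31707 = 38.74219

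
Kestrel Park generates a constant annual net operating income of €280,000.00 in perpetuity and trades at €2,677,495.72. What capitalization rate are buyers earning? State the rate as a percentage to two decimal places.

10.46%

P = C/r ⇒ r = C/P = €280,000.00/€2,677,495.72 = 0.104575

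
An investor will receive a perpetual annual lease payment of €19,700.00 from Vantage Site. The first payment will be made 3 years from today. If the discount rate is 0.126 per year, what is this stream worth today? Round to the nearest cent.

€123315.85

Value at end of year 2: C / r = €19,700.00 / 0.126 = €156,349.2063
Discount to today: PV = €156,349.2063 / (1 + 0.126)^2 = €156,349.2063 / 1.267876 = €123,315.85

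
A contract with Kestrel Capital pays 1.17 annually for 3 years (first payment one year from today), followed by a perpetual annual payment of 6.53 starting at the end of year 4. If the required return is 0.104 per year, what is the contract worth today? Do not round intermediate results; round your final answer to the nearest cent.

49.55

PV of 3-year annuity: 1.17 × [1 − (1+0.104)^−3] / 0.104 = 2.88925
Perpetuity value at year 3: 6.53 / 0.104 = 62.78846
PV of perpetuity: 62.78846 / (1+0.104)^3 = 46.66300
Total PV = 2.88925 + 46.66300 = 49.55225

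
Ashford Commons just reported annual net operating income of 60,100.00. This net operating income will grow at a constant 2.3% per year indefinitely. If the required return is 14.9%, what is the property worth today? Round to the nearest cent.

487954.76

D₁ = D₀ × (1 + g) = 60,100.00 × 1.023 = 61,482.3000
Growing perpetuity: P = D₁ / (r − g) = 61,482.3000 / (0.149 − 0.023) = 487,954.76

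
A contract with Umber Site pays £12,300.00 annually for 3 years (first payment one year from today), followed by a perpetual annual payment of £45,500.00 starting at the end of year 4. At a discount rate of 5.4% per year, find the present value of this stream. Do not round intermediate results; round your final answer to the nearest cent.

£752854.17

PV of 3-year annuity: £12,300.00 × [1 − (1+0.054)^−3] / 0.054 = 33246.46438
Perpetuity value at year 3: £45,500.00 / 0.054 = 842592.59259
PV of perpetuity: 842592.59259 / (1+0.054)^3 = 719607.70404
Total PV = 33246.46438 + 719607.70404 = 752854.16842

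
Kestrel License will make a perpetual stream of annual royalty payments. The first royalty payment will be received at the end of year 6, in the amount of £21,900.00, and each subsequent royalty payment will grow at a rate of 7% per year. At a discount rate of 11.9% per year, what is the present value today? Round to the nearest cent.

£254740.27

Value at end of year 5: C₁ / (r − g) = £21,900.00 / (0.119 − 0.07) = £446,938.7755
Discount to today: PV = £446,938.7755 / (1 + 0.119)^5 = £446,938.7755 / 1.754488 = £254,740.27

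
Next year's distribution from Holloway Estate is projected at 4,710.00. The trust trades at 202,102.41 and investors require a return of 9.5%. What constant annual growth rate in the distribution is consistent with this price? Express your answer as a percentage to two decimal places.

7.17%

P = D₁/(r−g) ⇒ g = r − D₁/P = 0.095 − 4,710.00/202,102.41 = 0.071695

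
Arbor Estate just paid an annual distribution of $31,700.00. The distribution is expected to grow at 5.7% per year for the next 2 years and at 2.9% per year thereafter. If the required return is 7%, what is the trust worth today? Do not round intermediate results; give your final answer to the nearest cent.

D_1 = 33506.90000
D_2 = 35416.79330
Terminal value at year 2: TV = D_2×(1+g_2)/(r−g_2) = 36443.88031/0.041 = 888875.12941
P_0 = D_1/(1+r)^1 + D_2/(1+r)^2 + TV/(1+r)^2
    = 31314.85981 + 30934.39890 + 776377.96262 = 838627.22134

$838627.22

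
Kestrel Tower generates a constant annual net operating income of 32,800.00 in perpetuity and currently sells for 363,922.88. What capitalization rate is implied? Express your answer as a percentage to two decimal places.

9.01%

P = C/r ⇒ r = C/P = 32,800.00/363,922.88 = 0.090129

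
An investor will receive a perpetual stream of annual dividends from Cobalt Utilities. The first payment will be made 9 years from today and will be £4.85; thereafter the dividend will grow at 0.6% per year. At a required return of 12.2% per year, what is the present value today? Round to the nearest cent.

Value at end of year 8: C₁ / (r − g) = £4.85 / (0.122 − 0.006) = £41.8103
Discount to today: PV = £41.8103 / (1 + 0.122)^8 = £41.8103 / 2.511556 = £16.65

£16.65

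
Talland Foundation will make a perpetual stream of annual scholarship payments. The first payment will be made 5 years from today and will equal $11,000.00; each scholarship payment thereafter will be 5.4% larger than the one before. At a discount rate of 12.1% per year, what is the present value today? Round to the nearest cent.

Value at end of year 4: C₁ / (r − g) = $11,000.00 / (0.121 − 0.054) = $164,179.1045
Discount to today: PV = $164,179.1045 / (1 + 0.121)^4 = $164,179.1045 / 1.579147 = $103,966.98

$103966.98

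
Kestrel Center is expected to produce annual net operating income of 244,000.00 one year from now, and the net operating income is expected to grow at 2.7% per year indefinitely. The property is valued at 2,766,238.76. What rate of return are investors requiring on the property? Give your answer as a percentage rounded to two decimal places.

11.52%

P = D₁/(r − g) ⇒ r = D₁/P + g = 244,000.0000/2,766,238.76 + 0.027 = 0.088206 + 0.027 = 0.115206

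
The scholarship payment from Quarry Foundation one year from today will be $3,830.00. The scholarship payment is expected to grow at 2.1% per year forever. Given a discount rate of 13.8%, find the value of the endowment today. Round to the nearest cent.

Growing perpetuity: P = D₁ / (r − g) = $3,830.0000 / (0.138 − 0.021) = $32,735.04

$32735.04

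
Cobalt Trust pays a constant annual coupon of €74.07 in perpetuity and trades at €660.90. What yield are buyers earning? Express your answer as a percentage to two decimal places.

11.21%

P = C/r ⇒ r = C/P = €74.07/€660.90 = 0.112074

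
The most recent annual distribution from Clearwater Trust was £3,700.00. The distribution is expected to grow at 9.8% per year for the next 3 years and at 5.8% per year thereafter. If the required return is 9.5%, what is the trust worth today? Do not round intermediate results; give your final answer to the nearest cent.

D_1 = 4062.60000
D_2 = 4460.73480
D_3 = 4897.88681
Terminal value at year 3: TV = D_3×(1+g_2)/(r−g_2) = 5181.96425/0.037 = 140053.08771
P_0 = D_1/(1+r)^1 + D_2/(1+r)^2 + D_3/(1+r)^3 + TV/(1+r)^3
    = 3710.13699 + 3720.30175 + 3730.49435 + 106671.97365 = 117832.90674

£117832.91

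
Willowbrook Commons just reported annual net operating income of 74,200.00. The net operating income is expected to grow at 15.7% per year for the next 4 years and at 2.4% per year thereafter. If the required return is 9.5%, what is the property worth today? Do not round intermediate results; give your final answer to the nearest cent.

D_1 = 85849.40000
D_2 = 99327.75580
D_3 = 114922.21346
D_4 = 132965.00097
Terminal value at year 4: TV = D_4×(1+g_2)/(r−g_2) = 136156.16100/0.071 = 1917692.40841
P_0 = D_1/(1+r)^1 + D_2/(1+r)^2 + D_3/(1+r)^3 + D_4/(1+r)^4 + TV/(1+r)^4
    = 78401.27854 + 82840.43769 + 87530.94649 + 92487.03661 + 1333897.54210 = 1675157.24143

1675157.24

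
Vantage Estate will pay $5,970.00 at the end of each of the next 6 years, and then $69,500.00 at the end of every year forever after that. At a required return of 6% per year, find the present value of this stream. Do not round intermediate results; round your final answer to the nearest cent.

$845935.72

PV of 6-year annuity: $5,970.00 × [1 − (1+0.06)^−6] / 0.06 = 29356.42623
Perpetuity value at year 6: $69,500.00 / 0.06 = 1158333.33333
PV of perpetuity: 1158333.33333 / (1+0.06)^6 = 816579.29268
Total PV = 29356.42623 + 816579.29268 = 845935.71890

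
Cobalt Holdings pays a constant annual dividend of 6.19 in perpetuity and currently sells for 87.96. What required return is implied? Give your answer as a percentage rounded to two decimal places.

P = C/r ⇒ r = C/P = 6.19/87.96 = 0.070373

7.04%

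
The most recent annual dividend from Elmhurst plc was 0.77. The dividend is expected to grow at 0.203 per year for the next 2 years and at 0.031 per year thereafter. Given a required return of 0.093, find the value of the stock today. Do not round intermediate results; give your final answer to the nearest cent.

D_1 = 0.92631
D_2 = 1.11435
Terminal value at year 2: TV = D_2×(1+g_2)/(r−g_2) = 1.14890/0.062 = 18.53058
P_0 = D_1/(1+r)^1 + D_2/(1+r)^2 + TV/(1+r)^2
    = 0.84749 + 0.93279 + 15.51132 = 17.29159

17.29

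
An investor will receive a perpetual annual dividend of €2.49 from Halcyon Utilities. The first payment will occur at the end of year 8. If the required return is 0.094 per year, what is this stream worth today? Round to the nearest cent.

€14.12

Value at end of year 7: C / r = €2.49 / 0.094 = €26.4894
Discount to today: PV = €26.4894 / (1 + 0.094)^7 = €26.4894 / 1.875518 = €14.12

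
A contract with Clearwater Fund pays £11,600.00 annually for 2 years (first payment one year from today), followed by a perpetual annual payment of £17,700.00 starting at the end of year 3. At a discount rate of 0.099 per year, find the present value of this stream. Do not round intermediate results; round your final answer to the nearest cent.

£168186.88

PV of 2-year annuity: £11,600.00 × [1 − (1+0.099)^−2] / 0.099 = 20159.28121
Perpetuity value at year 2: £17,700.00 / 0.099 = 178787.87879
PV of perpetuity: 178787.87879 / (1+0.099)^2 = 148027.59626
Total PV = 20159.28121 + 148027.59626 = 168186.87746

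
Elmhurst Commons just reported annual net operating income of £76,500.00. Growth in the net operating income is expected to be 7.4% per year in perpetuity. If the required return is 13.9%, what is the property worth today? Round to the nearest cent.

D₁ = D₀ × (1 + g) = £76,500.00 × 1.074 = £82,161.0000
Growing perpetuity: P = D₁ / (r − g) = £82,161.0000 / (0.139 − 0.074) = £1,264,015.38

£1264015.38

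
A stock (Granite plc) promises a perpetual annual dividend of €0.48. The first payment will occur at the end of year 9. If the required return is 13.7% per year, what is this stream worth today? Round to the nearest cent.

Value at end of year 8: C / r = €0.48 / 0.137 = €3.5036
Discount to today: PV = €3.5036 / (1 + 0.137)^8 = €3.5036 / 2.793082 = €1.25

€1.25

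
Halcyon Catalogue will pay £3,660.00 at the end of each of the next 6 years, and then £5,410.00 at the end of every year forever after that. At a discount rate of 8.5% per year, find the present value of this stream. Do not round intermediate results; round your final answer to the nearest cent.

PV of 6-year annuity: £3,660.00 × [1 − (1+0.085)^−6] / 0.085 = 16666.12904
Perpetuity value at year 6: £5,410.00 / 0.085 = 63647.05882
PV of perpetuity: 63647.05882 / (1+0.085)^6 = 39012.15224
Total PV = 16666.12904 + 39012.15224 = 55678.28128

£55678.28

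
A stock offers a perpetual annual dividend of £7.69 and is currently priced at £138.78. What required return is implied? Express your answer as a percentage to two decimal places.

P = C/r ⇒ r = C/P = £7.69/£138.78 = 0.055411

5.54%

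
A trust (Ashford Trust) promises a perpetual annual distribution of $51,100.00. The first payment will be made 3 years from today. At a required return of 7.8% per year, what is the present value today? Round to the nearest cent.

Value at end of year 2: C / r = $51,100.00 / 0.078 = $655,128.2051
Discount to today: PV = $655,128.2051 / (1 + 0.078)^2 = $655,128.2051 / 1.162084 = $563,752.88

$563752.88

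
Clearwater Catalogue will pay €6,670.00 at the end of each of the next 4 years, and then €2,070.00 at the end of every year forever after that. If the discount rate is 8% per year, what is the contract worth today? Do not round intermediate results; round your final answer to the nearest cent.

PV of 4-year annuity: €6,670.00 × [1 − (1+0.08)^−4] / 0.08 = 22091.88602
Perpetuity value at year 4: €2,070.00 / 0.08 = 25875.00000
PV of perpetuity: 25875.00000 / (1+0.08)^4 = 19018.89744
Total PV = 22091.88602 + 19018.89744 = 41110.78346

€41110.78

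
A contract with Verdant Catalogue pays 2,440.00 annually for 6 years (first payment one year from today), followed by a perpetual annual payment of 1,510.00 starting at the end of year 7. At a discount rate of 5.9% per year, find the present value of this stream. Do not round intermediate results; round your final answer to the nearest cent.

PV of 6-year annuity: 2,440.00 × [1 − (1+0.059)^−6] / 0.059 = 12036.06128
Perpetuity value at year 6: 1,510.00 / 0.059 = 25593.22034
PV of perpetuity: 25593.22034 / (1+0.059)^6 = 18144.67422
Total PV = 12036.06128 + 18144.67422 = 30180.73550

30180.74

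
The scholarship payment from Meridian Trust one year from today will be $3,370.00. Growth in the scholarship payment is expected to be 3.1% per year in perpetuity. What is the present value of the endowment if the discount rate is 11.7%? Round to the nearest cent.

Growing perpetuity: P = D₁ / (r − g) = $3,370.0000 / (0.117 − 0.031) = $39,186.05

$39186.05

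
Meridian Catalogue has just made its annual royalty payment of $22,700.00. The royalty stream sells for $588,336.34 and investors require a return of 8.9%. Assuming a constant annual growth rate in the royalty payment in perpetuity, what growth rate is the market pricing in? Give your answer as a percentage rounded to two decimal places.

4.85%

P = D₀(1+g)/(r−g) ⇒ P(r−g) = D₀(1+g) ⇒ g(P+D₀) = P·r − D₀
g = (P·r − D₀)/(P + D₀) = ($588,336.34×0.089 − $22,700.00) / ($588,336.34 + $22,700.00) = 0.048544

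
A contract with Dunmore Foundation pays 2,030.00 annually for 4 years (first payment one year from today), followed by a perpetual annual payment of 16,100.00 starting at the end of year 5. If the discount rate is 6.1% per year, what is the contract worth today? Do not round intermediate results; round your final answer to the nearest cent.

PV of 4-year annuity: 2,030.00 × [1 − (1+0.061)^−4] / 0.061 = 7018.08715
Perpetuity value at year 4: 16,100.00 / 0.061 = 263934.42623
PV of perpetuity: 263934.42623 / (1+0.061)^4 = 208273.73503
Total PV = 7018.08715 + 208273.73503 = 215291.82218

215291.82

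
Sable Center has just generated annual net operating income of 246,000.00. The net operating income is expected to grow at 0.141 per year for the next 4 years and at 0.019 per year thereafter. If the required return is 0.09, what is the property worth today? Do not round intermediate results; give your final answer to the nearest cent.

5343848.90

D_1 = 280686.00000
D_2 = 320262.72600
D_3 = 365419.77037
D_4 = 416943.95799
Terminal value at year 4: TV = D_4×(1+g_2)/(r−g_2) = 424865.89319/0.071 = 5984026.66464
P_0 = D_1/(1+r)^1 + D_2/(1+r)^2 + D_3/(1+r)^3 + D_4/(1+r)^4 + TV/(1+r)^4
    = 257510.09174 + 269558.72906 + 282171.10996 + 295373.61144 + 4239235.35292 = 5343848.89513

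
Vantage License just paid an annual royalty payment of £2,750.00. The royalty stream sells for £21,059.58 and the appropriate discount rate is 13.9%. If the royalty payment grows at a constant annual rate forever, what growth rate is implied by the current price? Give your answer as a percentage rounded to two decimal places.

P = D₀(1+g)/(r−g) ⇒ P(r−g) = D₀(1+g) ⇒ g(P+D₀) = P·r − D₀
g = (P·r − D₀)/(P + D₀) = (£21,059.58×0.139 − £2,750.00) / (£21,059.58 + £2,750.00) = 0.007446

0.74%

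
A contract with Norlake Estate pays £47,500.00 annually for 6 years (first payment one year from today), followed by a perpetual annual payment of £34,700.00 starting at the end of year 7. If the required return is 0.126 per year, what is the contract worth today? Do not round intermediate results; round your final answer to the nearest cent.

PV of 6-year annuity: £47,500.00 × [1 − (1+0.126)^−6] / 0.126 = 192017.77918
Perpetuity value at year 6: £34,700.00 / 0.126 = 275396.82540
PV of perpetuity: 275396.82540 / (1+0.126)^6 = 135122.78461
Total PV = 192017.77918 + 135122.78461 = 327140.56379

£327140.56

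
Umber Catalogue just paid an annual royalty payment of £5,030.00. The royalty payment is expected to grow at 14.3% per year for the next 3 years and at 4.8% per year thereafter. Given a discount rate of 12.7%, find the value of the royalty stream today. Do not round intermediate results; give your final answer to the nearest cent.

D_1 = 5749.29000
D_2 = 6571.43847
D_3 = 7511.15417
Terminal value at year 3: TV = D_3×(1+g_2)/(r−g_2) = 7871.68957/0.079 = 99641.64014
P_0 = D_1/(1+r)^1 + D_2/(1+r)^2 + D_3/(1+r)^3 + TV/(1+r)^3
    = 5101.41083 + 5173.83547 + 5247.28832 + 69609.59700 = 85132.13162

£85132.13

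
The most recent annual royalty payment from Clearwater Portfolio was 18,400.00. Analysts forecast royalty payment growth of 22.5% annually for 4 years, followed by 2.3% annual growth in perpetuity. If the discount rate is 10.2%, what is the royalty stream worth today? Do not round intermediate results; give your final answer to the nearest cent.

460378.39

D_1 = 22540.00000
D_2 = 27611.50000
D_3 = 33824.08750
D_4 = 41434.50719
Terminal value at year 4: TV = D_4×(1+g_2)/(r−g_2) = 42387.50085/0.079 = 536550.64371
P_0 = D_1/(1+r)^1 + D_2/(1+r)^2 + D_3/(1+r)^3 + D_4/(1+r)^4 + TV/(1+r)^4
    = 20453.72051 + 22736.66753 + 25274.42625 + 28095.43753 + 363818.13409 = 460378.38592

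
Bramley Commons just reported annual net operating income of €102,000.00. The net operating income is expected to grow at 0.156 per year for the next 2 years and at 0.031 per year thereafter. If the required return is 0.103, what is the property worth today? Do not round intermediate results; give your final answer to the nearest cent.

€1823258.99

D_1 = 117912.00000
D_2 = 136306.27200
Terminal value at year 2: TV = D_2×(1+g_2)/(r−g_2) = 140531.76643/0.072 = 1951830.08933
P_0 = D_1/(1+r)^1 + D_2/(1+r)^2 + TV/(1+r)^2
    = 106901.17860 + 112037.86262 + 1604319.94941 = 1823258.99063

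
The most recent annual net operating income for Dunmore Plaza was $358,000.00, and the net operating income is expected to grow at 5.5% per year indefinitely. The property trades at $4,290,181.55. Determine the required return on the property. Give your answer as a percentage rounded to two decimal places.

D₁ = $358,000.00 × 1.055 = $377,690.0000
P = D₁/(r − g) ⇒ r = D₁/P + g = $377,690.0000/$4,290,181.55 + 0.055 = 0.088036 + 0.055 = 0.143036

14.30%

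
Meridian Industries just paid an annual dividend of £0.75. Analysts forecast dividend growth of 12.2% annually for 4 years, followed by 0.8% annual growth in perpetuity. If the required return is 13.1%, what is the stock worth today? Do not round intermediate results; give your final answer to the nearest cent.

D_1 = 0.84150
D_2 = 0.94416
D_3 = 1.05935
D_4 = 1.18859
Terminal value at year 4: TV = D_4×(1+g_2)/(r−g_2) = 1.19810/0.123 = 9.74065
P_0 = D_1/(1+r)^1 + D_2/(1+r)^2 + D_3/(1+r)^3 + D_4/(1+r)^4 + TV/(1+r)^4
    = 0.74403 + 0.73811 + 0.73224 + 0.72641 + 5.95302 = 8.89382

£8.89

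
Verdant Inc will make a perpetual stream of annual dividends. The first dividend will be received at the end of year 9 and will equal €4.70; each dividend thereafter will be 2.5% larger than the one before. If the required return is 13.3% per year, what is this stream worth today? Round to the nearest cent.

Value at end of year 8: C₁ / (r − g) = €4.70 / (0.133 − 0.025) = €43.5185
Discount to today: PV = €43.5185 / (1 + 0.133)^8 = €43.5185 / 2.715434 = €16.03

€16.03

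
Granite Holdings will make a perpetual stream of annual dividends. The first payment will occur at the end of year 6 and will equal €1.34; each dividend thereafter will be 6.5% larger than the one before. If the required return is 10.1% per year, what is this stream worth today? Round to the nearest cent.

Value at end of year 5: C₁ / (r − g) = €1.34 / (0.101 − 0.065) = €37.2222
Discount to today: PV = €37.2222 / (1 + 0.101)^5 = €37.2222 / 1.617844 = €23.01

€23.01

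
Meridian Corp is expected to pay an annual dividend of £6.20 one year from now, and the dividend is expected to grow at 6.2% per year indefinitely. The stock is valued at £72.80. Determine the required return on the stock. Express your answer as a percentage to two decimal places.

14.72%

P = D₁/(r − g) ⇒ r = D₁/P + g = £6.2000/£72.80 + 0.062 = 0.085165 + 0.062 = 0.147165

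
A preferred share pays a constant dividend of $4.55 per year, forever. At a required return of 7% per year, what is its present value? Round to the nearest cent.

$65.00

Level perpetuity: PV = C / r = $4.55 / 0.07 = $65.00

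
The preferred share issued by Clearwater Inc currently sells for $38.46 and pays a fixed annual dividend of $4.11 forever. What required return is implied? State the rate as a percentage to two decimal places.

10.69%

P = C/r ⇒ r = C/P = $4.11/$38.46 = 0.106864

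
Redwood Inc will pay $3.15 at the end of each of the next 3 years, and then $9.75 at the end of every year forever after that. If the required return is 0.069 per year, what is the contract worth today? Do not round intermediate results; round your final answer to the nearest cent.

PV of 3-year annuity: $3.15 × [1 − (1+0.069)^−3] / 0.069 = 8.28172
Perpetuity value at year 3: $9.75 / 0.069 = 141.30435
PV of perpetuity: 141.30435 / (1+0.069)^3 = 115.67045
Total PV = 8.28172 + 115.67045 = 123.95217

$123.95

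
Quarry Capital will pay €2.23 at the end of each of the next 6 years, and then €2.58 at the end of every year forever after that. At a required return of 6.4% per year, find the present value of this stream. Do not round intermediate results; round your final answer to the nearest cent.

PV of 6-year annuity: €2.23 × [1 − (1+0.064)^−6] / 0.064 = 10.82916
Perpetuity value at year 6: €2.58 / 0.064 = 40.31250
PV of perpetuity: 40.31250 / (1+0.064)^6 = 27.78369
Total PV = 10.82916 + 27.78369 = 38.61286

€38.61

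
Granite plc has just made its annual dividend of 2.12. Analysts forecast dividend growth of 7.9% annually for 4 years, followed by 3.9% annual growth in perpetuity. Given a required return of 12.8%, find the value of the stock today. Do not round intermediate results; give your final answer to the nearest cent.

D_1 = 2.28748
D_2 = 2.46819
D_3 = 2.66318
D_4 = 2.87357
Terminal value at year 4: TV = D_4×(1+g_2)/(r−g_2) = 2.98564/0.089 = 33.54650
P_0 = D_1/(1+r)^1 + D_2/(1+r)^2 + D_3/(1+r)^3 + D_4/(1+r)^4 + TV/(1+r)^4
    = 2.02791 + 1.93982 + 1.85555 + 1.77495 + 20.72100 = 28.31922

28.32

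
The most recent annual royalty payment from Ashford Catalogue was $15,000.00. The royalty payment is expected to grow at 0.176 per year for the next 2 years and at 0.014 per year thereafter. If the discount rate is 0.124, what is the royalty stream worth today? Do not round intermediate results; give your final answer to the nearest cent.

D_1 = 17640.00000
D_2 = 20744.64000
Terminal value at year 2: TV = D_2×(1+g_2)/(r−g_2) = 21035.06496/0.11 = 191227.86327
P_0 = D_1/(1+r)^1 + D_2/(1+r)^2 + TV/(1+r)^2
    = 15693.95018 + 16420.00481 + 151362.58982 = 183476.54481

$183476.54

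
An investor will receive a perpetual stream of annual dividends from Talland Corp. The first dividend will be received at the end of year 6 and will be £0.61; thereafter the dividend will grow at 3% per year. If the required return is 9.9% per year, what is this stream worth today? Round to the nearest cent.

£5.51

Value at end of year 5: C₁ / (r − g) = £0.61 / (0.099 − 0.03) = £8.8406
Discount to today: PV = £8.8406 / (1 + 0.099)^5 = £8.8406 / 1.603203 = £5.51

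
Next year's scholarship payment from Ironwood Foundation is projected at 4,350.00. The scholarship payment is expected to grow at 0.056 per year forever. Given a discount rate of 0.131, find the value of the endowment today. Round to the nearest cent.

58000.00

Growing perpetuity: P = D₁ / (r − g) = 4,350.0000 / (0.131 − 0.056) = 58,000.00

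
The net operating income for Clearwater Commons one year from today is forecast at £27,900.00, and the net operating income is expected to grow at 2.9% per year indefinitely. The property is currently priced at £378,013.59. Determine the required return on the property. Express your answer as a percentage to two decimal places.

P = D₁/(r − g) ⇒ r = D₁/P + g = £27,900.0000/£378,013.59 + 0.029 = 0.073807 + 0.029 = 0.102807

10.28%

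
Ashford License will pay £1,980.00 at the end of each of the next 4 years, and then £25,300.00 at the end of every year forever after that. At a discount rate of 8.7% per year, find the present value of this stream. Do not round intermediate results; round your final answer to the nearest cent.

PV of 4-year annuity: £1,980.00 × [1 − (1+0.087)^−4] / 0.087 = 6457.11345
Perpetuity value at year 4: £25,300.00 / 0.087 = 290804.59770
PV of perpetuity: 290804.59770 / (1+0.087)^4 = 208297.03700
Total PV = 6457.11345 + 208297.03700 = 214754.15045

£214754.15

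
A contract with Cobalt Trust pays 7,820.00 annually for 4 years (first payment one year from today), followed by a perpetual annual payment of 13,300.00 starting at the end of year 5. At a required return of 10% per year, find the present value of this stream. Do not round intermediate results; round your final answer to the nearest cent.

PV of 4-year annuity: 7,820.00 × [1 − (1+0.1)^−4] / 0.1 = 24788.34779
Perpetuity value at year 4: 13,300.00 / 0.1 = 133000.00000
PV of perpetuity: 133000.00000 / (1+0.1)^4 = 90840.78956
Total PV = 24788.34779 + 90840.78956 = 115629.13735

115629.14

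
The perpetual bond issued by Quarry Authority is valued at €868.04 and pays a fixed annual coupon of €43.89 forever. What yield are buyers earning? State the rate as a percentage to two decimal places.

P = C/r ⇒ r = C/P = €43.89/€868.04 = 0.050562

5.06%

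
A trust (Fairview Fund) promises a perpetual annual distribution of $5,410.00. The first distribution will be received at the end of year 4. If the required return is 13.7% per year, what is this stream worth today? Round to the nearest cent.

$26865.52

Value at end of year 3: C / r = $5,410.00 / 0.137 = $39,489.0511
Discount to today: PV = $39,489.0511 / (1 + 0.137)^3 = $39,489.0511 / 1.469878 = $26,865.52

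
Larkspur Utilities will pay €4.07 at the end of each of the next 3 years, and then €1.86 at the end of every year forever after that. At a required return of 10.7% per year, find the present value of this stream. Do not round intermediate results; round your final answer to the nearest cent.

€22.81

PV of 3-year annuity: €4.07 × [1 − (1+0.107)^−3] / 0.107 = 9.99804
Perpetuity value at year 3: €1.86 / 0.107 = 17.38318
PV of perpetuity: 17.38318 / (1+0.107)^3 = 12.81405
Total PV = 9.99804 + 12.81405 = 22.81209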